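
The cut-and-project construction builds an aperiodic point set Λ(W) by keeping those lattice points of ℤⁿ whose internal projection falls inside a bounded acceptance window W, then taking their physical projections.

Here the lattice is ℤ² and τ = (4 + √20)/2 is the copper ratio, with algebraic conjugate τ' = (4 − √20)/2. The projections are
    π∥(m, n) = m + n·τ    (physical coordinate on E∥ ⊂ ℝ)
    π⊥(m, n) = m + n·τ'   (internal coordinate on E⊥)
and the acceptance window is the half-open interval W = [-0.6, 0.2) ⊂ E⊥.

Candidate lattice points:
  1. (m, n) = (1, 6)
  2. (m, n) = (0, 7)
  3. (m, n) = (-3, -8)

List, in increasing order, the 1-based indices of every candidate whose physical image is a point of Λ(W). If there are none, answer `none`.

Compute τ' = (4−√20)/2 = -0.23607, so π⊥(m,n) = m -0.23607·n.
#1 (1,6): internal coord 1 + (6)·τ' = -0.41641; -0.41641 ∈ [-0.6, 0.2) → IN Λ
#2 (0,7): internal coord 0 + (7)·τ' = -1.65248; -1.65248 ∉ [-0.6, 0.2) → out
#3 (-3,-8): internal coord -3 + (-8)·τ' = -1.11146; -1.11146 ∉ [-0.6, 0.2) → out

1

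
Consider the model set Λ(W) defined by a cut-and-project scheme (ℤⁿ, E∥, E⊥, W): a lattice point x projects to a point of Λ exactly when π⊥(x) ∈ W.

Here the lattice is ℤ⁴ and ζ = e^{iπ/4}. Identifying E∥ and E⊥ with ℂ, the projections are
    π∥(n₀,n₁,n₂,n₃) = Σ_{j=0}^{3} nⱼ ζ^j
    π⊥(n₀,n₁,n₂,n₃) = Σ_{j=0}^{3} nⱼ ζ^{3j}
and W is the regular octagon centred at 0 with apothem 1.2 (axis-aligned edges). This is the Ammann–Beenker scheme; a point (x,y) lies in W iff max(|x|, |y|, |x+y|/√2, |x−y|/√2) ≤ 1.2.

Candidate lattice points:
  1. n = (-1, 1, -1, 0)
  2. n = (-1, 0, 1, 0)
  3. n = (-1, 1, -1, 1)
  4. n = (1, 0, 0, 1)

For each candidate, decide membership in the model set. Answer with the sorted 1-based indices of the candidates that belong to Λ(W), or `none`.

none

With ζ = e^{iπ/4} the internal vectors are ζ^0,ζ^3,ζ^6,ζ^9.
candidate 1: n = (-1, 1, -1, 0) → π⊥ ≈ (-1.7071, +1.7071); max(|x|,|y|,|x±y|/√2) = 2.4142 > 1.2 ⇒ ∉ W
candidate 2: n = (-1, 0, 1, 0) → π⊥ ≈ (-1.0000, -1.0000); max(|x|,|y|,|x±y|/√2) = 1.4142 > 1.2 ⇒ ∉ W
candidate 3: n = (-1, 1, -1, 1) → π⊥ ≈ (-1.0000, +2.4142); max(|x|,|y|,|x±y|/√2) = 2.4142 > 1.2 ⇒ ∉ W
candidate 4: n = (1, 0, 0, 1) → π⊥ ≈ (+1.7071, +0.7071); max(|x|,|y|,|x±y|/√2) = 1.7071 > 1.2 ⇒ ∉ W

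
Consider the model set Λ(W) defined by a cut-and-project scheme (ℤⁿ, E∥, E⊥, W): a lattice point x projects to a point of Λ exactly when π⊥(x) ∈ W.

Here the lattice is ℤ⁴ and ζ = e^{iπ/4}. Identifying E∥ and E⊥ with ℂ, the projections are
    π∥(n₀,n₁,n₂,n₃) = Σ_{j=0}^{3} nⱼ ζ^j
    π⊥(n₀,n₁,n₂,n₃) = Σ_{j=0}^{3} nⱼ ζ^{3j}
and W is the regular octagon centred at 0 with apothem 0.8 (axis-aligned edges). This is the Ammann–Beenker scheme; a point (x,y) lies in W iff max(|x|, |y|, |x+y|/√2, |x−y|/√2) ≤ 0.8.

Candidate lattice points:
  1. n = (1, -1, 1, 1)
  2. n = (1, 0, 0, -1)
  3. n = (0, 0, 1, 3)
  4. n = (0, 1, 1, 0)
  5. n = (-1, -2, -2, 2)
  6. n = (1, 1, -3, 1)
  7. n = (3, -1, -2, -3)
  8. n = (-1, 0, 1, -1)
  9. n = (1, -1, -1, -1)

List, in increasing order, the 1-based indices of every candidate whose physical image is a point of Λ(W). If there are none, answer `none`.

Internal map: ζ^{3j} for j=0..3 gives (1,0), (−√2/2,√2/2), (0,−1), (√2/2,√2/2).
#1 (1, -1, 1, 1): internal (2.41421, -1.00000); octagon support 2.41421 vs apothem 0.8 → ∉ W
#2 (1, 0, 0, -1): internal (0.29289, -0.70711); octagon support 0.70711 vs apothem 0.8 → ∈ W
#3 (0, 0, 1, 3): internal (2.12132, 1.12132); octagon support 2.29289 vs apothem 0.8 → ∉ W
#4 (0, 1, 1, 0): internal (-0.70711, -0.29289); octagon support 0.70711 vs apothem 0.8 → ∈ W
#5 (-1, -2, -2, 2): internal (1.82843, 2.00000); octagon support 2.70711 vs apothem 0.8 → ∉ W
#6 (1, 1, -3, 1): internal (1.00000, 4.41421); octagon support 4.41421 vs apothem 0.8 → ∉ W
#7 (3, -1, -2, -3): internal (1.58579, -0.82843); octagon support 1.70711 vs apothem 0.8 → ∉ W
#8 (-1, 0, 1, -1): internal (-1.70711, -1.70711); octagon support 2.41421 vs apothem 0.8 → ∉ W
#9 (1, -1, -1, -1): internal (1.00000, -0.41421); octagon support 1.00000 vs apothem 0.8 → ∉ W

2, 4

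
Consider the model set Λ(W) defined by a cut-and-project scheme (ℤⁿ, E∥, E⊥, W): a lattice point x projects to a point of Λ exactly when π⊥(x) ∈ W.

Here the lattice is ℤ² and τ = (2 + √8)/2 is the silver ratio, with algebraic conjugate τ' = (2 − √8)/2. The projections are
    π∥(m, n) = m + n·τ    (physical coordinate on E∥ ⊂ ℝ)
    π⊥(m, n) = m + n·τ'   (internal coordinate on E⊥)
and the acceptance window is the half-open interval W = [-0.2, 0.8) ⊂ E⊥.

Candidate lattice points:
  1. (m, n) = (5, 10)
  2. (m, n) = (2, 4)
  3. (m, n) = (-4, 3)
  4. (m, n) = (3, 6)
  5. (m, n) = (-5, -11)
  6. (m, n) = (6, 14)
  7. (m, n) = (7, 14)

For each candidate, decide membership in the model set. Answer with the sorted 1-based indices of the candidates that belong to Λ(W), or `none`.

Numerically τ ≈ 2.41421 and τ' = −1/τ ≈ -0.41421.
candidate 1: (m,n)=(5,10) → π∥ = 5+10·τ ≈ 29.14214, π⊥ = 5+10·τ' ≈ 0.85786 ∉ [-0.2, 0.8) ⇒ out
candidate 2: (m,n)=(2,4) → π∥ = 2+4·τ ≈ 11.65685, π⊥ = 2+4·τ' ≈ 0.34315 ∈ [-0.2, 0.8) ⇒ IN Λ
candidate 3: (m,n)=(-4,3) → π∥ = -4+3·τ ≈ 3.24264, π⊥ = -4+3·τ' ≈ -5.24264 ∉ [-0.2, 0.8) ⇒ out
candidate 4: (m,n)=(3,6) → π∥ = 3+6·τ ≈ 17.48528, π⊥ = 3+6·τ' ≈ 0.51472 ∈ [-0.2, 0.8) ⇒ IN Λ
candidate 5: (m,n)=(-5,-11) → π∥ = -5-11·τ ≈ -31.55635, π⊥ = -5-11·τ' ≈ -0.44365 ∉ [-0.2, 0.8) ⇒ out
candidate 6: (m,n)=(6,14) → π∥ = 6+14·τ ≈ 39.79899, π⊥ = 6+14·τ' ≈ 0.20101 ∈ [-0.2, 0.8) ⇒ IN Λ
candidate 7: (m,n)=(7,14) → π∥ = 7+14·τ ≈ 40.79899, π⊥ = 7+14·τ' ≈ 1.20101 ∉ [-0.2, 0.8) ⇒ out

2, 4, 6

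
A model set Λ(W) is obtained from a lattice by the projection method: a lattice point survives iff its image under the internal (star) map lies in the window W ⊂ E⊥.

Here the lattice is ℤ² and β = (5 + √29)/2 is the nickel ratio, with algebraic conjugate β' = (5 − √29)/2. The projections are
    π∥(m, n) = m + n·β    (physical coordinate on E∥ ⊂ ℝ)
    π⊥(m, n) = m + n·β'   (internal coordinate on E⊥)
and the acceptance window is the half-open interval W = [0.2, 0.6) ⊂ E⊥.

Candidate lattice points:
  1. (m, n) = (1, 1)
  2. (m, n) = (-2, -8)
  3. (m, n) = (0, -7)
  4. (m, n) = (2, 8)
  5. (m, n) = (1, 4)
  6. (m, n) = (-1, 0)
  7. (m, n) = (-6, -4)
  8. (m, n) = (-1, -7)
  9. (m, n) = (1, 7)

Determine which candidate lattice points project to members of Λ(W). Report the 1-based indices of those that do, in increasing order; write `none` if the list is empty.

Numerically β ≈ 5.1926 and β' = −1/β ≈ -0.1926.
candidate 1: (m,n)=(1,1) → π∥ = 1+1·β ≈ 6.1926, π⊥ = 1+1·β' ≈ 0.8074 ∉ [0.2, 0.6) ⇒ out
candidate 2: (m,n)=(-2,-8) → π∥ = -2-8·β ≈ -43.5407, π⊥ = -2-8·β' ≈ -0.4593 ∉ [0.2, 0.6) ⇒ out
candidate 3: (m,n)=(0,-7) → π∥ = 0-7·β ≈ -36.3481, π⊥ = 0-7·β' ≈ 1.3481 ∉ [0.2, 0.6) ⇒ out
candidate 4: (m,n)=(2,8) → π∥ = 2+8·β ≈ 43.5407, π⊥ = 2+8·β' ≈ 0.4593 ∈ [0.2, 0.6) ⇒ IN Λ
candidate 5: (m,n)=(1,4) → π∥ = 1+4·β ≈ 21.7703, π⊥ = 1+4·β' ≈ 0.2297 ∈ [0.2, 0.6) ⇒ IN Λ
candidate 6: (m,n)=(-1,0) → π∥ = -1+0·β ≈ -1.0000, π⊥ = -1+0·β' ≈ -1.0000 ∉ [0.2, 0.6) ⇒ out
candidate 7: (m,n)=(-6,-4) → π∥ = -6-4·β ≈ -26.7703, π⊥ = -6-4·β' ≈ -5.2297 ∉ [0.2, 0.6) ⇒ out
candidate 8: (m,n)=(-1,-7) → π∥ = -1-7·β ≈ -37.3481, π⊥ = -1-7·β' ≈ 0.3481 ∈ [0.2, 0.6) ⇒ IN Λ
candidate 9: (m,n)=(1,7) → π∥ = 1+7·β ≈ 37.3481, π⊥ = 1+7·β' ≈ -0.3481 ∉ [0.2, 0.6) ⇒ out

4, 5, 8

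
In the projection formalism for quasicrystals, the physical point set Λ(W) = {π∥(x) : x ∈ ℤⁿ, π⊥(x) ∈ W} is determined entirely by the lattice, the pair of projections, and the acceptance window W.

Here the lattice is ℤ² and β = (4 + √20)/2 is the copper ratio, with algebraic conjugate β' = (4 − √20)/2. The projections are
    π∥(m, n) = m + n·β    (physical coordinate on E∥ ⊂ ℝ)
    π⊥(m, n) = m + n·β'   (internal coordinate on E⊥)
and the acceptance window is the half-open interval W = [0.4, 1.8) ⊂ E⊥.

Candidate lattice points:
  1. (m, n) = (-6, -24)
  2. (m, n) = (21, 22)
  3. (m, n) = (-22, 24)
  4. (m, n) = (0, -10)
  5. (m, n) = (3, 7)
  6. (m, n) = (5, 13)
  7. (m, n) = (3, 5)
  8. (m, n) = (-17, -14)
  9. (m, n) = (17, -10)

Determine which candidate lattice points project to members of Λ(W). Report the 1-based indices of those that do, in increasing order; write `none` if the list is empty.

Numerically β ≈ 4.2361 and β' = −1/β ≈ -0.2361.
#1 (-6,-24): internal coord -6 + (-24)·β' = -0.3344; -0.3344 ∉ [0.4, 1.8) → out
#2 (21,22): internal coord 21 + (22)·β' = +15.8065; +15.8065 ∉ [0.4, 1.8) → out
#3 (-22,24): internal coord -22 + (24)·β' = -27.6656; -27.6656 ∉ [0.4, 1.8) → out
#4 (0,-10): internal coord 0 + (-10)·β' = +2.3607; +2.3607 ∉ [0.4, 1.8) → out
#5 (3,7): internal coord 3 + (7)·β' = +1.3475; +1.3475 ∈ [0.4, 1.8) → IN Λ
#6 (5,13): internal coord 5 + (13)·β' = +1.9311; +1.9311 ∉ [0.4, 1.8) → out
#7 (3,5): internal coord 3 + (5)·β' = +1.8197; +1.8197 ∉ [0.4, 1.8) → out
#8 (-17,-14): internal coord -17 + (-14)·β' = -13.6950; -13.6950 ∉ [0.4, 1.8) → out
#9 (17,-10): internal coord 17 + (-10)·β' = +19.3607; +19.3607 ∉ [0.4, 1.8) → out

5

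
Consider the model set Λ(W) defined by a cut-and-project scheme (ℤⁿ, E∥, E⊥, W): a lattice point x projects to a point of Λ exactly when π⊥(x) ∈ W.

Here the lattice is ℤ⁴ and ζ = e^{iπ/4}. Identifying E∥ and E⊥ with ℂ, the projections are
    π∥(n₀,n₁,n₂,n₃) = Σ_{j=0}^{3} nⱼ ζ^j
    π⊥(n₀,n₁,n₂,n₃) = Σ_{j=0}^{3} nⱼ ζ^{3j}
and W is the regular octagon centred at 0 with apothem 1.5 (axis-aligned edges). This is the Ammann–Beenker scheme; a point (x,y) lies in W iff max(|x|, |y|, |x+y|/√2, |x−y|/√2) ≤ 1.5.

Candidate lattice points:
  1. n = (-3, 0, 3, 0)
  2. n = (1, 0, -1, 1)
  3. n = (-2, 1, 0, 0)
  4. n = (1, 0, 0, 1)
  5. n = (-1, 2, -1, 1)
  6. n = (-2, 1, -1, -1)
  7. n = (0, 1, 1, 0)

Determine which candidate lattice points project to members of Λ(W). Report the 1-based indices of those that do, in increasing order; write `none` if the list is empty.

7

π⊥(n) = n₀ + n₁ζ³ + n₂ζ⁶ + n₃ζ⁹ where ζ = e^{iπ/4}.
#1 (-3, 0, 3, 0): internal (-3.000000, -3.000000); octagon support 4.242641 vs apothem 1.5 → ∉ W
#2 (1, 0, -1, 1): internal (1.707107, 1.707107); octagon support 2.414214 vs apothem 1.5 → ∉ W
#3 (-2, 1, 0, 0): internal (-2.707107, 0.707107); octagon support 2.707107 vs apothem 1.5 → ∉ W
#4 (1, 0, 0, 1): internal (1.707107, 0.707107); octagon support 1.707107 vs apothem 1.5 → ∉ W
#5 (-1, 2, -1, 1): internal (-1.707107, 3.121320); octagon support 3.414214 vs apothem 1.5 → ∉ W
#6 (-2, 1, -1, -1): internal (-3.414214, 1.000000); octagon support 3.414214 vs apothem 1.5 → ∉ W
#7 (0, 1, 1, 0): internal (-0.707107, -0.292893); octagon support 0.707107 vs apothem 1.5 → ∈ W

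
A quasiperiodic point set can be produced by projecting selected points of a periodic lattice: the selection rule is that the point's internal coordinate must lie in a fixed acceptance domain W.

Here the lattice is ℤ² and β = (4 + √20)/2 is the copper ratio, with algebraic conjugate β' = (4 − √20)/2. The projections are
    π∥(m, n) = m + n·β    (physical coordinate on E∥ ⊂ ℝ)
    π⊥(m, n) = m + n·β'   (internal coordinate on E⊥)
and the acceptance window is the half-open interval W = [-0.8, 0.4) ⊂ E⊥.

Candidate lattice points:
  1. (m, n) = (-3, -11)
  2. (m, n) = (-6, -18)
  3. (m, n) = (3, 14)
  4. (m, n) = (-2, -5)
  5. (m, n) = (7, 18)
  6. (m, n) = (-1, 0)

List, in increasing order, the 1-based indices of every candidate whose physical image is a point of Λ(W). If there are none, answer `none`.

β' = (4−√20)/2 ≈ -0.2361.
[1] lift (-3,-11): star map gives -0.4033; window check -0.8 ≤ -0.4033 < 0.4 is true → IN Λ
[2] lift (-6,-18): star map gives -1.7508; window check -0.8 ≤ -1.7508 < 0.4 is false → out
[3] lift (3,14): star map gives -0.3050; window check -0.8 ≤ -0.3050 < 0.4 is true → IN Λ
[4] lift (-2,-5): star map gives -0.8197; window check -0.8 ≤ -0.8197 < 0.4 is false → out
[5] lift (7,18): star map gives 2.7508; window check -0.8 ≤ 2.7508 < 0.4 is false → out
[6] lift (-1,0): star map gives -1.0000; window check -0.8 ≤ -1.0000 < 0.4 is false → out

1, 3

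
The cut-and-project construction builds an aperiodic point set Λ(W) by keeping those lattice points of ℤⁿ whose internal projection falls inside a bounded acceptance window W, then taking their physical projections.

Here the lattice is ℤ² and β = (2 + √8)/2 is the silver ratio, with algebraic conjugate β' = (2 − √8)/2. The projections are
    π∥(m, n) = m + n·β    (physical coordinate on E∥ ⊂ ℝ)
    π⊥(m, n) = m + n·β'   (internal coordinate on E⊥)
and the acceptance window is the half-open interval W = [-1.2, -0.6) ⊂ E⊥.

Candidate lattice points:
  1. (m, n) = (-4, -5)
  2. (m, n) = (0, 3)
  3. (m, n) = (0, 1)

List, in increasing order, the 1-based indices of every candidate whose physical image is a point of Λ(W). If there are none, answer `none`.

Compute β' = (2−√8)/2 = -0.41421, so π⊥(m,n) = m -0.41421·n.
[1] lift (-4,-5): star map gives -1.92893; window check -1.2 ≤ -1.92893 < -0.6 is false → out
[2] lift (0,3): star map gives -1.24264; window check -1.2 ≤ -1.24264 < -0.6 is false → out
[3] lift (0,1): star map gives -0.41421; window check -1.2 ≤ -0.41421 < -0.6 is false → out

none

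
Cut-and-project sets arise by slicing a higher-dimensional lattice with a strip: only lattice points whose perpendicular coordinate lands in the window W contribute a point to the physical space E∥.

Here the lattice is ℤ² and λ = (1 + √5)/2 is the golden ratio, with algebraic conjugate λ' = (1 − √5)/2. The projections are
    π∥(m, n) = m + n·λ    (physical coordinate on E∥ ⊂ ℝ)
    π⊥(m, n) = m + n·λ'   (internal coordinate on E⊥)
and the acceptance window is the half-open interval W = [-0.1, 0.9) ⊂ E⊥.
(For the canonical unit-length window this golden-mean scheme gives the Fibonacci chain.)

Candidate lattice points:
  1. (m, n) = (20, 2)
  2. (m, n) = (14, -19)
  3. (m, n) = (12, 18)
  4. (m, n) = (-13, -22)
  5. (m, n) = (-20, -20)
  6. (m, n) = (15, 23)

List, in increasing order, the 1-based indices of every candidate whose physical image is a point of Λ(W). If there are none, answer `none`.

Compute λ' = (1−√5)/2 = -0.6180, so π⊥(m,n) = m -0.6180·n.
candidate 1: (m,n)=(20,2) → π∥ = 20+2·λ ≈ 23.2361, π⊥ = 20+2·λ' ≈ 18.7639 ∉ [-0.1, 0.9) ⇒ out
candidate 2: (m,n)=(14,-19) → π∥ = 14-19·λ ≈ -16.7426, π⊥ = 14-19·λ' ≈ 25.7426 ∉ [-0.1, 0.9) ⇒ out
candidate 3: (m,n)=(12,18) → π∥ = 12+18·λ ≈ 41.1246, π⊥ = 12+18·λ' ≈ 0.8754 ∈ [-0.1, 0.9) ⇒ IN Λ
candidate 4: (m,n)=(-13,-22) → π∥ = -13-22·λ ≈ -48.5967, π⊥ = -13-22·λ' ≈ 0.5967 ∈ [-0.1, 0.9) ⇒ IN Λ
candidate 5: (m,n)=(-20,-20) → π∥ = -20-20·λ ≈ -52.3607, π⊥ = -20-20·λ' ≈ -7.6393 ∉ [-0.1, 0.9) ⇒ out
candidate 6: (m,n)=(15,23) → π∥ = 15+23·λ ≈ 52.2148, π⊥ = 15+23·λ' ≈ 0.7852 ∈ [-0.1, 0.9) ⇒ IN Λ

3, 4, 6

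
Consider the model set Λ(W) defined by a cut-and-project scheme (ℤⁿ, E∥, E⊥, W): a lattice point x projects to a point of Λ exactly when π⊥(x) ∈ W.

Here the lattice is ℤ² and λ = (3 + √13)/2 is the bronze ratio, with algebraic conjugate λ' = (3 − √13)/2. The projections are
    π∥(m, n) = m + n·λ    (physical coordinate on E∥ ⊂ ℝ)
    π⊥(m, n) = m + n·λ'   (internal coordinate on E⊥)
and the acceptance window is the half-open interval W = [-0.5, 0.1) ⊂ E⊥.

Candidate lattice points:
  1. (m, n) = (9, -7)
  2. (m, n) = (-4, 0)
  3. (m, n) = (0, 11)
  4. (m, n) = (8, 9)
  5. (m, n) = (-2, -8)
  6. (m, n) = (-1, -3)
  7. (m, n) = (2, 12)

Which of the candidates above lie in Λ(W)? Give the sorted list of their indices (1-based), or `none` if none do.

Compute λ' = (3−√13)/2 = -0.302776, so π⊥(m,n) = m -0.302776·n.
candidate 1: (m,n)=(9,-7) → π∥ = 9-7·λ ≈ -14.119429, π⊥ = 9-7·λ' ≈ 11.119429 ∉ [-0.5, 0.1) ⇒ out
candidate 2: (m,n)=(-4,0) → π∥ = -4+0·λ ≈ -4.000000, π⊥ = -4+0·λ' ≈ -4.000000 ∉ [-0.5, 0.1) ⇒ out
candidate 3: (m,n)=(0,11) → π∥ = 0+11·λ ≈ 36.330532, π⊥ = 0+11·λ' ≈ -3.330532 ∉ [-0.5, 0.1) ⇒ out
candidate 4: (m,n)=(8,9) → π∥ = 8+9·λ ≈ 37.724981, π⊥ = 8+9·λ' ≈ 5.275019 ∉ [-0.5, 0.1) ⇒ out
candidate 5: (m,n)=(-2,-8) → π∥ = -2-8·λ ≈ -28.422205, π⊥ = -2-8·λ' ≈ 0.422205 ∉ [-0.5, 0.1) ⇒ out
candidate 6: (m,n)=(-1,-3) → π∥ = -1-3·λ ≈ -10.908327, π⊥ = -1-3·λ' ≈ -0.091673 ∈ [-0.5, 0.1) ⇒ IN Λ
candidate 7: (m,n)=(2,12) → π∥ = 2+12·λ ≈ 41.633308, π⊥ = 2+12·λ' ≈ -1.633308 ∉ [-0.5, 0.1) ⇒ out

6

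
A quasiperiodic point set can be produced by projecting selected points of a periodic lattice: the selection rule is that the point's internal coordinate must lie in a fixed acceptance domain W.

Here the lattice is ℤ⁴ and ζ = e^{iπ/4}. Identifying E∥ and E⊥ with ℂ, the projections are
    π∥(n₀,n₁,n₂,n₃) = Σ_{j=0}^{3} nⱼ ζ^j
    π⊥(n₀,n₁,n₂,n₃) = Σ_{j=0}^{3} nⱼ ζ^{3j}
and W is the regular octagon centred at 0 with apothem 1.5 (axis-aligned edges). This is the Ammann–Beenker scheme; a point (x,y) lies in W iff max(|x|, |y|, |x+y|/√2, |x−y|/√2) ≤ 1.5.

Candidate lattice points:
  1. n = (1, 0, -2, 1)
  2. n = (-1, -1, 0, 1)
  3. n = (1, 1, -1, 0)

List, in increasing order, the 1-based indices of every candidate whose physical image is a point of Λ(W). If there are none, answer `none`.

2

With ζ = e^{iπ/4} the internal vectors are ζ^0,ζ^3,ζ^6,ζ^9.
#1 (1, 0, -2, 1): internal (1.707107, 2.707107); octagon support 3.121320 vs apothem 1.5 → ∉ W
#2 (-1, -1, 0, 1): internal (0.414214, 0.000000); octagon support 0.414214 vs apothem 1.5 → ∈ W
#3 (1, 1, -1, 0): internal (0.292893, 1.707107); octagon support 1.707107 vs apothem 1.5 → ∉ W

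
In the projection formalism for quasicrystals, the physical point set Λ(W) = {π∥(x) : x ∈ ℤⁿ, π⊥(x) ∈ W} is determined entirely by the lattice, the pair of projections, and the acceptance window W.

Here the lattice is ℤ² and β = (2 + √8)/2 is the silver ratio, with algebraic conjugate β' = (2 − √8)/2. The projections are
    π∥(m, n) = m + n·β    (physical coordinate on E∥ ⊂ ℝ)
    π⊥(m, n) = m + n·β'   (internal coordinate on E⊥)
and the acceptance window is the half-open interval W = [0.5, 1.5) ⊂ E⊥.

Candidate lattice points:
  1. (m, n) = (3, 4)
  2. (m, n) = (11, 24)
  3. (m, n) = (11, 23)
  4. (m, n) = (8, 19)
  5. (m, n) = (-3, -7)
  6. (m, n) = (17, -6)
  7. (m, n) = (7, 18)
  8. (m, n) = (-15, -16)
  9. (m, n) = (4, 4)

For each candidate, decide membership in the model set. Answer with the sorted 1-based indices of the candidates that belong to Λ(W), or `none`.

1, 2, 3

Compute β' = (2−√8)/2 = -0.41421, so π⊥(m,n) = m -0.41421·n.
[1] lift (3,4): star map gives 1.34315; window check 0.5 ≤ 1.34315 < 1.5 is true → IN Λ
[2] lift (11,24): star map gives 1.05887; window check 0.5 ≤ 1.05887 < 1.5 is true → IN Λ
[3] lift (11,23): star map gives 1.47309; window check 0.5 ≤ 1.47309 < 1.5 is true → IN Λ
[4] lift (8,19): star map gives 0.12994; window check 0.5 ≤ 0.12994 < 1.5 is false → out
[5] lift (-3,-7): star map gives -0.10051; window check 0.5 ≤ -0.10051 < 1.5 is false → out
[6] lift (17,-6): star map gives 19.48528; window check 0.5 ≤ 19.48528 < 1.5 is false → out
[7] lift (7,18): star map gives -0.45584; window check 0.5 ≤ -0.45584 < 1.5 is false → out
[8] lift (-15,-16): star map gives -8.37258; window check 0.5 ≤ -8.37258 < 1.5 is false → out
[9] lift (4,4): star map gives 2.34315; window check 0.5 ≤ 2.34315 < 1.5 is false → out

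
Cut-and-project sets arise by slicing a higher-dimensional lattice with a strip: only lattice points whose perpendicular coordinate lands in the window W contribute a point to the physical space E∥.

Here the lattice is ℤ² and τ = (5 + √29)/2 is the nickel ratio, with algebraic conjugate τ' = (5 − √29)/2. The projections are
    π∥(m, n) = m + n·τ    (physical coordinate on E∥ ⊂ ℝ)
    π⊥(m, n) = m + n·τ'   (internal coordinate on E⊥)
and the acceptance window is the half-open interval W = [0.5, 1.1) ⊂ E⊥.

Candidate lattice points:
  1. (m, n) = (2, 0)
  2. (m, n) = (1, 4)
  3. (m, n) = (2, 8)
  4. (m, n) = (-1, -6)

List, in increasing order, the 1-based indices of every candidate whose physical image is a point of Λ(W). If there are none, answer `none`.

Compute τ' = (5−√29)/2 = -0.192582, so π⊥(m,n) = m -0.192582·n.
candidate 1: (m,n)=(2,0) → π∥ = 2+0·τ ≈ 2.000000, π⊥ = 2+0·τ' ≈ 2.000000 ∉ [0.5, 1.1) ⇒ out
candidate 2: (m,n)=(1,4) → π∥ = 1+4·τ ≈ 21.770330, π⊥ = 1+4·τ' ≈ 0.229670 ∉ [0.5, 1.1) ⇒ out
candidate 3: (m,n)=(2,8) → π∥ = 2+8·τ ≈ 43.540659, π⊥ = 2+8·τ' ≈ 0.459341 ∉ [0.5, 1.1) ⇒ out
candidate 4: (m,n)=(-1,-6) → π∥ = -1-6·τ ≈ -32.155494, π⊥ = -1-6·τ' ≈ 0.155494 ∉ [0.5, 1.1) ⇒ out

none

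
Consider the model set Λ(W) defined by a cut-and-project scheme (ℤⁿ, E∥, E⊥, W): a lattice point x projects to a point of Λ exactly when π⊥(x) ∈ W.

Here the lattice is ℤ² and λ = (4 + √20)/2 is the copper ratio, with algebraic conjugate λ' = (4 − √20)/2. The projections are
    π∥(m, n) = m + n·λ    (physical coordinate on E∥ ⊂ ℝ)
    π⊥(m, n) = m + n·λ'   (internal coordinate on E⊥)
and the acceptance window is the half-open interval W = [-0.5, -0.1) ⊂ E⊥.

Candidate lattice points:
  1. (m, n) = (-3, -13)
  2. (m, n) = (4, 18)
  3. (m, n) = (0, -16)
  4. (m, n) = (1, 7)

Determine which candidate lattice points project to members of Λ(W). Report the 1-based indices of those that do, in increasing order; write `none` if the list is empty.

Numerically λ ≈ 4.23607 and λ' = −1/λ ≈ -0.23607.
[1] lift (-3,-13): star map gives 0.06888; window check -0.5 ≤ 0.06888 < -0.1 is false → out
[2] lift (4,18): star map gives -0.24922; window check -0.5 ≤ -0.24922 < -0.1 is true → IN Λ
[3] lift (0,-16): star map gives 3.77709; window check -0.5 ≤ 3.77709 < -0.1 is false → out
[4] lift (1,7): star map gives -0.65248; window check -0.5 ≤ -0.65248 < -0.1 is false → out

2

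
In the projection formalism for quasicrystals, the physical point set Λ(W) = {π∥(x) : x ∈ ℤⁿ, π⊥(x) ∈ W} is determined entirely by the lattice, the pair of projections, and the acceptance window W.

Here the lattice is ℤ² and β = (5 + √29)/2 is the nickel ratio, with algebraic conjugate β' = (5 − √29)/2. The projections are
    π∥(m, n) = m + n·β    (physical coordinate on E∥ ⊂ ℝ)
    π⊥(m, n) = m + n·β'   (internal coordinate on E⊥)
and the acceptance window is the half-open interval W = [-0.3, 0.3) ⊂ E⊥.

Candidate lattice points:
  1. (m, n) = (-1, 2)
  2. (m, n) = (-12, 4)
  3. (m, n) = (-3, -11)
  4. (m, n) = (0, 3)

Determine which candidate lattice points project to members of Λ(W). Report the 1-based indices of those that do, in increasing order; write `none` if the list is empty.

none

Compute β' = (5−√29)/2 = -0.19258, so π⊥(m,n) = m -0.19258·n.
#1 (-1,2): internal coord -1 + (2)·β' = -1.38516; -1.38516 ∉ [-0.3, 0.3) → out
#2 (-12,4): internal coord -12 + (4)·β' = -12.77033; -12.77033 ∉ [-0.3, 0.3) → out
#3 (-3,-11): internal coord -3 + (-11)·β' = -0.88159; -0.88159 ∉ [-0.3, 0.3) → out
#4 (0,3): internal coord 0 + (3)·β' = -0.57775; -0.57775 ∉ [-0.3, 0.3) → out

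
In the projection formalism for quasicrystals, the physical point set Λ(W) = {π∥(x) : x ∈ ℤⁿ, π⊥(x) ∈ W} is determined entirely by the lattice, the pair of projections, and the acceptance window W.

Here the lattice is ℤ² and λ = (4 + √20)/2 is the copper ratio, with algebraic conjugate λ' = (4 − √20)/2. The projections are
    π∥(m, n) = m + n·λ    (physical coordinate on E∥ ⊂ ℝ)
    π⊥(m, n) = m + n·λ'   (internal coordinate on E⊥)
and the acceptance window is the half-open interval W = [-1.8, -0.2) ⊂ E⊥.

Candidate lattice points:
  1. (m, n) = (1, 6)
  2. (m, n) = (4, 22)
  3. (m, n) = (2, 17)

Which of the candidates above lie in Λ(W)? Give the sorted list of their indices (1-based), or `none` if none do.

1, 2

Numerically λ ≈ 4.23607 and λ' = −1/λ ≈ -0.23607.
#1 (1,6): internal coord 1 + (6)·λ' = -0.41641; -0.41641 ∈ [-1.8, -0.2) → IN Λ
#2 (4,22): internal coord 4 + (22)·λ' = -1.19350; -1.19350 ∈ [-1.8, -0.2) → IN Λ
#3 (2,17): internal coord 2 + (17)·λ' = -2.01316; -2.01316 ∉ [-1.8, -0.2) → out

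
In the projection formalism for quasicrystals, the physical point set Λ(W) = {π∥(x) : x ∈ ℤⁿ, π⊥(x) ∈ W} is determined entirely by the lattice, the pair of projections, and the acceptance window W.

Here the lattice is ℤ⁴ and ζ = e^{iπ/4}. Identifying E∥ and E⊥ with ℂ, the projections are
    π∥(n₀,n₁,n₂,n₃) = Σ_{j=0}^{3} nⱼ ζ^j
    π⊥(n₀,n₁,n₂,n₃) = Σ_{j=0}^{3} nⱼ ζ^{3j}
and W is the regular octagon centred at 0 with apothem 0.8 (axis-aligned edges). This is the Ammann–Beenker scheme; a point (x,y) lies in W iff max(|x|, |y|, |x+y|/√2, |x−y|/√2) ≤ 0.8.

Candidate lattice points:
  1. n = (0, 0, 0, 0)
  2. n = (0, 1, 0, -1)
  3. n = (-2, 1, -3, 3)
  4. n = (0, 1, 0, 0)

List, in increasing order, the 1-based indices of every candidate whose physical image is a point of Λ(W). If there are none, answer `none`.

With ζ = e^{iπ/4} the internal vectors are ζ^0,ζ^3,ζ^6,ζ^9.
candidate 1: n = (0, 0, 0, 0) → π⊥ ≈ (+0.000000, +0.000000); max(|x|,|y|,|x±y|/√2) = 0.000000 ≤ 0.8 ⇒ ∈ W
candidate 2: n = (0, 1, 0, -1) → π⊥ ≈ (-1.414214, +0.000000); max(|x|,|y|,|x±y|/√2) = 1.414214 > 0.8 ⇒ ∉ W
candidate 3: n = (-2, 1, -3, 3) → π⊥ ≈ (-0.585786, +5.828427); max(|x|,|y|,|x±y|/√2) = 5.828427 > 0.8 ⇒ ∉ W
candidate 4: n = (0, 1, 0, 0) → π⊥ ≈ (-0.707107, +0.707107); max(|x|,|y|,|x±y|/√2) = 1.000000 > 0.8 ⇒ ∉ W

1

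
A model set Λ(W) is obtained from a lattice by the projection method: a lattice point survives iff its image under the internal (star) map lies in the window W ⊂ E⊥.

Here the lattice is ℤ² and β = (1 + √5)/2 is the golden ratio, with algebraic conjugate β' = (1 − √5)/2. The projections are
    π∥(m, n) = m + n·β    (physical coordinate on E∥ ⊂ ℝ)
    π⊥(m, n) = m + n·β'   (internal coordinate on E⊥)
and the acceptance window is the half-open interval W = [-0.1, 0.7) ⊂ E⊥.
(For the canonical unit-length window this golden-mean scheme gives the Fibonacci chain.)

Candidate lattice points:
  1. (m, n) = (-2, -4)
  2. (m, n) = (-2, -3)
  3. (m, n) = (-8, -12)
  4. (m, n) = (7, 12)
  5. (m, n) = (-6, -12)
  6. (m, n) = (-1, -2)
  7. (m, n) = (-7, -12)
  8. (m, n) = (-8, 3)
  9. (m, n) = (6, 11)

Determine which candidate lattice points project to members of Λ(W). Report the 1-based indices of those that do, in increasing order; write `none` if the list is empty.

1, 6, 7

Compute β' = (1−√5)/2 = -0.618034, so π⊥(m,n) = m -0.618034·n.
#1 (-2,-4): internal coord -2 + (-4)·β' = +0.472136; +0.472136 ∈ [-0.1, 0.7) → IN Λ
#2 (-2,-3): internal coord -2 + (-3)·β' = -0.145898; -0.145898 ∉ [-0.1, 0.7) → out
#3 (-8,-12): internal coord -8 + (-12)·β' = -0.583592; -0.583592 ∉ [-0.1, 0.7) → out
#4 (7,12): internal coord 7 + (12)·β' = -0.416408; -0.416408 ∉ [-0.1, 0.7) → out
#5 (-6,-12): internal coord -6 + (-12)·β' = +1.416408; +1.416408 ∉ [-0.1, 0.7) → out
#6 (-1,-2): internal coord -1 + (-2)·β' = +0.236068; +0.236068 ∈ [-0.1, 0.7) → IN Λ
#7 (-7,-12): internal coord -7 + (-12)·β' = +0.416408; +0.416408 ∈ [-0.1, 0.7) → IN Λ
#8 (-8,3): internal coord -8 + (3)·β' = -9.854102; -9.854102 ∉ [-0.1, 0.7) → out
#9 (6,11): internal coord 6 + (11)·β' = -0.798374; -0.798374 ∉ [-0.1, 0.7) → out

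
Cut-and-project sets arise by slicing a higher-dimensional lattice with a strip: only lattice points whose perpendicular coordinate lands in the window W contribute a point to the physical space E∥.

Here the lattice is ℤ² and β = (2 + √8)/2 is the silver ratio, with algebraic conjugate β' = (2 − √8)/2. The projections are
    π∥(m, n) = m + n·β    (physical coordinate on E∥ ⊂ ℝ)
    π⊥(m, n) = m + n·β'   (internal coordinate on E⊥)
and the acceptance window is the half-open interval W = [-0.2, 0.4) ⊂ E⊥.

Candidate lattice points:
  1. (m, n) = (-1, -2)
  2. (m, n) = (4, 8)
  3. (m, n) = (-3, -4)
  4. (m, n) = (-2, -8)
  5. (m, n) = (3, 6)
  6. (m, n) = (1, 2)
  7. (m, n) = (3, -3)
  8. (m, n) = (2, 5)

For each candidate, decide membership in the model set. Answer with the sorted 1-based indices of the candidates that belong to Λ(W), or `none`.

Compute β' = (2−√8)/2 = -0.4142, so π⊥(m,n) = m -0.4142·n.
[1] lift (-1,-2): star map gives -0.1716; window check -0.2 ≤ -0.1716 < 0.4 is true → IN Λ
[2] lift (4,8): star map gives 0.6863; window check -0.2 ≤ 0.6863 < 0.4 is false → out
[3] lift (-3,-4): star map gives -1.3431; window check -0.2 ≤ -1.3431 < 0.4 is false → out
[4] lift (-2,-8): star map gives 1.3137; window check -0.2 ≤ 1.3137 < 0.4 is false → out
[5] lift (3,6): star map gives 0.5147; window check -0.2 ≤ 0.5147 < 0.4 is false → out
[6] lift (1,2): star map gives 0.1716; window check -0.2 ≤ 0.1716 < 0.4 is true → IN Λ
[7] lift (3,-3): star map gives 4.2426; window check -0.2 ≤ 4.2426 < 0.4 is false → out
[8] lift (2,5): star map gives -0.0711; window check -0.2 ≤ -0.0711 < 0.4 is true → IN Λ

1, 6, 8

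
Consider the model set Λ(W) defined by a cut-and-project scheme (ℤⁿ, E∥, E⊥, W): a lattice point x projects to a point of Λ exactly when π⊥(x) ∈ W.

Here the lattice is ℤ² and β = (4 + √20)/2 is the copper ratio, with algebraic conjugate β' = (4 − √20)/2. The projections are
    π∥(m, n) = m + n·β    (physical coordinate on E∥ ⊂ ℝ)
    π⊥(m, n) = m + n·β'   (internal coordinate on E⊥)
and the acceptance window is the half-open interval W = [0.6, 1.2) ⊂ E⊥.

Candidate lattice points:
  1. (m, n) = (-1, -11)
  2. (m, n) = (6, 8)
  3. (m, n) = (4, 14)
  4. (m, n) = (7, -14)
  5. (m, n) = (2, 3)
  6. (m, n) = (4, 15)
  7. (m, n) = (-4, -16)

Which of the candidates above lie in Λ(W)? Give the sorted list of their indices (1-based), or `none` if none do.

Compute β' = (4−√20)/2 = -0.2361, so π⊥(m,n) = m -0.2361·n.
#1 (-1,-11): internal coord -1 + (-11)·β' = +1.5967; +1.5967 ∉ [0.6, 1.2) → out
#2 (6,8): internal coord 6 + (8)·β' = +4.1115; +4.1115 ∉ [0.6, 1.2) → out
#3 (4,14): internal coord 4 + (14)·β' = +0.6950; +0.6950 ∈ [0.6, 1.2) → IN Λ
#4 (7,-14): internal coord 7 + (-14)·β' = +10.3050; +10.3050 ∉ [0.6, 1.2) → out
#5 (2,3): internal coord 2 + (3)·β' = +1.2918; +1.2918 ∉ [0.6, 1.2) → out
#6 (4,15): internal coord 4 + (15)·β' = +0.4590; +0.4590 ∉ [0.6, 1.2) → out
#7 (-4,-16): internal coord -4 + (-16)·β' = -0.2229; -0.2229 ∉ [0.6, 1.2) → out

3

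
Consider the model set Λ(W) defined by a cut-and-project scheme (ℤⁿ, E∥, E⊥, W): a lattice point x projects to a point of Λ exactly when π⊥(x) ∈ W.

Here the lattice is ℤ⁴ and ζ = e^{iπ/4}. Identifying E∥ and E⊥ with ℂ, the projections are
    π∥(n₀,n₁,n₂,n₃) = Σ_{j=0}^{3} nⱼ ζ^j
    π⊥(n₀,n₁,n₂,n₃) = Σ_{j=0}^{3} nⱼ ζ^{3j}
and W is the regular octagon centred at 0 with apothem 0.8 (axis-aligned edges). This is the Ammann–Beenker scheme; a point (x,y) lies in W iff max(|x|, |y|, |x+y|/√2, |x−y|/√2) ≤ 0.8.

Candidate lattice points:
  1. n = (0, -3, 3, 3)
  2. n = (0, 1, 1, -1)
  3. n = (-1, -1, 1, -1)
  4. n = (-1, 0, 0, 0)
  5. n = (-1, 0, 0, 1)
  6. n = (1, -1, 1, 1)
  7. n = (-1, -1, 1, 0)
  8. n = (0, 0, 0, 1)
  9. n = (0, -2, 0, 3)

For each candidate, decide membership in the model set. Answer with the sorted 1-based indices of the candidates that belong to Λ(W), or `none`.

With ζ = e^{iπ/4} the internal vectors are ζ^0,ζ^3,ζ^6,ζ^9.
candidate 1: n = (0, -3, 3, 3) → π⊥ ≈ (+4.2426, -3.0000); max(|x|,|y|,|x±y|/√2) = 5.1213 > 0.8 ⇒ ∉ W
candidate 2: n = (0, 1, 1, -1) → π⊥ ≈ (-1.4142, -1.0000); max(|x|,|y|,|x±y|/√2) = 1.7071 > 0.8 ⇒ ∉ W
candidate 3: n = (-1, -1, 1, -1) → π⊥ ≈ (-1.0000, -2.4142); max(|x|,|y|,|x±y|/√2) = 2.4142 > 0.8 ⇒ ∉ W
candidate 4: n = (-1, 0, 0, 0) → π⊥ ≈ (-1.0000, +0.0000); max(|x|,|y|,|x±y|/√2) = 1.0000 > 0.8 ⇒ ∉ W
candidate 5: n = (-1, 0, 0, 1) → π⊥ ≈ (-0.2929, +0.7071); max(|x|,|y|,|x±y|/√2) = 0.7071 ≤ 0.8 ⇒ ∈ W
candidate 6: n = (1, -1, 1, 1) → π⊥ ≈ (+2.4142, -1.0000); max(|x|,|y|,|x±y|/√2) = 2.4142 > 0.8 ⇒ ∉ W
candidate 7: n = (-1, -1, 1, 0) → π⊥ ≈ (-0.2929, -1.7071); max(|x|,|y|,|x±y|/√2) = 1.7071 > 0.8 ⇒ ∉ W
candidate 8: n = (0, 0, 0, 1) → π⊥ ≈ (+0.7071, +0.7071); max(|x|,|y|,|x±y|/√2) = 1.0000 > 0.8 ⇒ ∉ W
candidate 9: n = (0, -2, 0, 3) → π⊥ ≈ (+3.5355, +0.7071); max(|x|,|y|,|x±y|/√2) = 3.5355 > 0.8 ⇒ ∉ W

5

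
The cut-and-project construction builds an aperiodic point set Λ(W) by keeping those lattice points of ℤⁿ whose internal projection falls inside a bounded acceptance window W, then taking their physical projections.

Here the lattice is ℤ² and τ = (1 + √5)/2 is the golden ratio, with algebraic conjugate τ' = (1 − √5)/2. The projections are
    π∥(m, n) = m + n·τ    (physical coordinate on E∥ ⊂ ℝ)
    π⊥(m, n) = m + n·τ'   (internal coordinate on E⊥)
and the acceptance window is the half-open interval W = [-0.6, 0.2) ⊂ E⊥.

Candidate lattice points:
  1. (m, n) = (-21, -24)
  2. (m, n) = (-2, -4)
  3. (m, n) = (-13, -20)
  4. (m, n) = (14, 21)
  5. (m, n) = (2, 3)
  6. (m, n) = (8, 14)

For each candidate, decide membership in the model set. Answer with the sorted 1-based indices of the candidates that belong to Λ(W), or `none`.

5

τ' = (1−√5)/2 ≈ -0.61803.
candidate 1: (m,n)=(-21,-24) → π∥ = -21-24·τ ≈ -59.83282, π⊥ = -21-24·τ' ≈ -6.16718 ∉ [-0.6, 0.2) ⇒ out
candidate 2: (m,n)=(-2,-4) → π∥ = -2-4·τ ≈ -8.47214, π⊥ = -2-4·τ' ≈ 0.47214 ∉ [-0.6, 0.2) ⇒ out
candidate 3: (m,n)=(-13,-20) → π∥ = -13-20·τ ≈ -45.36068, π⊥ = -13-20·τ' ≈ -0.63932 ∉ [-0.6, 0.2) ⇒ out
candidate 4: (m,n)=(14,21) → π∥ = 14+21·τ ≈ 47.97871, π⊥ = 14+21·τ' ≈ 1.02129 ∉ [-0.6, 0.2) ⇒ out
candidate 5: (m,n)=(2,3) → π∥ = 2+3·τ ≈ 6.85410, π⊥ = 2+3·τ' ≈ 0.14590 ∈ [-0.6, 0.2) ⇒ IN Λ
candidate 6: (m,n)=(8,14) → π∥ = 8+14·τ ≈ 30.65248, π⊥ = 8+14·τ' ≈ -0.65248 ∉ [-0.6, 0.2) ⇒ out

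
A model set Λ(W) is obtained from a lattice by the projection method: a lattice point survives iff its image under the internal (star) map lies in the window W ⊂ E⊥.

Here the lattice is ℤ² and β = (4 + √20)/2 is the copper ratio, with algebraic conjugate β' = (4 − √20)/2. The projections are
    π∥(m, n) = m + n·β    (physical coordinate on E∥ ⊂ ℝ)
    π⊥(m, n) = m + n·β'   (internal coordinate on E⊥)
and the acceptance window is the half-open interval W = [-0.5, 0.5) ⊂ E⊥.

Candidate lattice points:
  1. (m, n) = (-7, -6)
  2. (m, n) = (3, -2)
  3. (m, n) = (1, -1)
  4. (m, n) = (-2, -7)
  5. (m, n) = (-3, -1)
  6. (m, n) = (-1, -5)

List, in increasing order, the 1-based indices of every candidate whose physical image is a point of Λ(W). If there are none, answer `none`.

β' = (4−√20)/2 ≈ -0.236068.
#1 (-7,-6): internal coord -7 + (-6)·β' = -5.583592; -5.583592 ∉ [-0.5, 0.5) → out
#2 (3,-2): internal coord 3 + (-2)·β' = +3.472136; +3.472136 ∉ [-0.5, 0.5) → out
#3 (1,-1): internal coord 1 + (-1)·β' = +1.236068; +1.236068 ∉ [-0.5, 0.5) → out
#4 (-2,-7): internal coord -2 + (-7)·β' = -0.347524; -0.347524 ∈ [-0.5, 0.5) → IN Λ
#5 (-3,-1): internal coord -3 + (-1)·β' = -2.763932; -2.763932 ∉ [-0.5, 0.5) → out
#6 (-1,-5): internal coord -1 + (-5)·β' = +0.180340; +0.180340 ∈ [-0.5, 0.5) → IN Λ

4, 6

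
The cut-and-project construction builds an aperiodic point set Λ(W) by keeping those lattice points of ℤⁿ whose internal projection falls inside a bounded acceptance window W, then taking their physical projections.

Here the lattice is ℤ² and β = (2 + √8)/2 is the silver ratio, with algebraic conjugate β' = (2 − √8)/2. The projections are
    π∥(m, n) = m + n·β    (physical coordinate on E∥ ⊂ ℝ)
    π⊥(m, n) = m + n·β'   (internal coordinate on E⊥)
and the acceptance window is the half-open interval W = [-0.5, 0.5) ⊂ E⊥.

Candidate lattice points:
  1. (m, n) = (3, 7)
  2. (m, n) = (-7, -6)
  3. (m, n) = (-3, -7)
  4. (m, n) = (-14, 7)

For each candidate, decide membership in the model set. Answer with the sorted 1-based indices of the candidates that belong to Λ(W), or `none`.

Compute β' = (2−√8)/2 = -0.41421, so π⊥(m,n) = m -0.41421·n.
[1] lift (3,7): star map gives 0.10051; window check -0.5 ≤ 0.10051 < 0.5 is true → IN Λ
[2] lift (-7,-6): star map gives -4.51472; window check -0.5 ≤ -4.51472 < 0.5 is false → out
[3] lift (-3,-7): star map gives -0.10051; window check -0.5 ≤ -0.10051 < 0.5 is true → IN Λ
[4] lift (-14,7): star map gives -16.89949; window check -0.5 ≤ -16.89949 < 0.5 is false → out

1, 3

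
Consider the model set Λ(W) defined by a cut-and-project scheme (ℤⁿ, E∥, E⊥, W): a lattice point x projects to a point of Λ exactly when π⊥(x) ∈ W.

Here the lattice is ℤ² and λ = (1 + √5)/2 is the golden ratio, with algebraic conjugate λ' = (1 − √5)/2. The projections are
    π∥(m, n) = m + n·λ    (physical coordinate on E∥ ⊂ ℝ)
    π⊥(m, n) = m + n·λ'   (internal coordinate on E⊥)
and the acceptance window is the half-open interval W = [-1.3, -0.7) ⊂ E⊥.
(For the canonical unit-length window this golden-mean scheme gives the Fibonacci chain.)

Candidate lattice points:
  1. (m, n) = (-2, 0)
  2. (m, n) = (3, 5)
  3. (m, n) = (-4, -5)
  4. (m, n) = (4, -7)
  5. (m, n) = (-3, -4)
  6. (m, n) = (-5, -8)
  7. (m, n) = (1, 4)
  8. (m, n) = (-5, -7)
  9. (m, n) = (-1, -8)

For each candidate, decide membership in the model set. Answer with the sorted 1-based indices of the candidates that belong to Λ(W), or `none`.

Numerically λ ≈ 1.6180 and λ' = −1/λ ≈ -0.6180.
candidate 1: (m,n)=(-2,0) → π∥ = -2+0·λ ≈ -2.0000, π⊥ = -2+0·λ' ≈ -2.0000 ∉ [-1.3, -0.7) ⇒ out
candidate 2: (m,n)=(3,5) → π∥ = 3+5·λ ≈ 11.0902, π⊥ = 3+5·λ' ≈ -0.0902 ∉ [-1.3, -0.7) ⇒ out
candidate 3: (m,n)=(-4,-5) → π∥ = -4-5·λ ≈ -12.0902, π⊥ = -4-5·λ' ≈ -0.9098 ∈ [-1.3, -0.7) ⇒ IN Λ
candidate 4: (m,n)=(4,-7) → π∥ = 4-7·λ ≈ -7.3262, π⊥ = 4-7·λ' ≈ 8.3262 ∉ [-1.3, -0.7) ⇒ out
candidate 5: (m,n)=(-3,-4) → π∥ = -3-4·λ ≈ -9.4721, π⊥ = -3-4·λ' ≈ -0.5279 ∉ [-1.3, -0.7) ⇒ out
candidate 6: (m,n)=(-5,-8) → π∥ = -5-8·λ ≈ -17.9443, π⊥ = -5-8·λ' ≈ -0.0557 ∉ [-1.3, -0.7) ⇒ out
candidate 7: (m,n)=(1,4) → π∥ = 1+4·λ ≈ 7.4721, π⊥ = 1+4·λ' ≈ -1.4721 ∉ [-1.3, -0.7) ⇒ out
candidate 8: (m,n)=(-5,-7) → π∥ = -5-7·λ ≈ -16.3262, π⊥ = -5-7·λ' ≈ -0.6738 ∉ [-1.3, -0.7) ⇒ out
candidate 9: (m,n)=(-1,-8) → π∥ = -1-8·λ ≈ -13.9443, π⊥ = -1-8·λ' ≈ 3.9443 ∉ [-1.3, -0.7) ⇒ out

3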